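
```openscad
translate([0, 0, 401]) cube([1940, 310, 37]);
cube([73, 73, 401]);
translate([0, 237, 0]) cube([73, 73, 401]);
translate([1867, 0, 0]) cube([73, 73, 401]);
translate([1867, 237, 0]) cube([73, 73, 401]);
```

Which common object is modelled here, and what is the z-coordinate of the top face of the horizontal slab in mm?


A bench. The seat-top height is 438 mm.

A long slab on four corner posts — a bench. The slab sits at z = 401 with thickness 37, so the top is 401 + 37 = 438 mm.


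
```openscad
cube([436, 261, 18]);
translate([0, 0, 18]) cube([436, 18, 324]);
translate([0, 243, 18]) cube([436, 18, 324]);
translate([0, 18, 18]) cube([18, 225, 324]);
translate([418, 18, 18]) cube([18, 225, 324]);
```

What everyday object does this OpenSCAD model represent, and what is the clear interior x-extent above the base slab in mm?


An open box. The internal width is 400 mm.

A 436×261 base slab with four walls standing on it — an open box. The base is 436 mm wide and the walls are 18 mm thick, so the internal width is 436 − 2 × 18 = 400 mm.


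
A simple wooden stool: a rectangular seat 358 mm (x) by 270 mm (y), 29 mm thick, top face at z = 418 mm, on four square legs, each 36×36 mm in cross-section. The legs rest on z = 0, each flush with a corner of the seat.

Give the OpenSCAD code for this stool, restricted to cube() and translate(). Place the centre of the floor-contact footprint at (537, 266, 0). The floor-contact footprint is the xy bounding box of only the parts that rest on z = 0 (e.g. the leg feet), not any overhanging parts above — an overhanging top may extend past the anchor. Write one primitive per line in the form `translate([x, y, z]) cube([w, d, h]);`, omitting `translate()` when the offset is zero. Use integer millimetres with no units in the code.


// leg_h = 418 - 29 = 389
translate([358, 131, 389]) cube([358, 270, 29]);
translate([358, 131, 0]) cube([36, 36, 389]);
translate([680, 131, 0]) cube([36, 36, 389]);
translate([358, 365, 0]) cube([36, 36, 389]);
translate([680, 365, 0]) cube([36, 36, 389]);


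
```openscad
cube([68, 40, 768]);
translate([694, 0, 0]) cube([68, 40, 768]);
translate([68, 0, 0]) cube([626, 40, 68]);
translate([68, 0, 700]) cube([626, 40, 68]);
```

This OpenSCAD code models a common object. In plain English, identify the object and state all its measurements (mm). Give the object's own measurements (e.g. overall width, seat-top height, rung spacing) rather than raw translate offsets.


A rectangular picture frame lying in the x–z plane (depth along y). The opening is 626 mm wide (x) by 632 mm tall (z), surrounded by a border 68 mm wide on all four sides. The frame is 40 mm deep and is made of two full-height vertical stiles with two horizontal rails fitted between them.


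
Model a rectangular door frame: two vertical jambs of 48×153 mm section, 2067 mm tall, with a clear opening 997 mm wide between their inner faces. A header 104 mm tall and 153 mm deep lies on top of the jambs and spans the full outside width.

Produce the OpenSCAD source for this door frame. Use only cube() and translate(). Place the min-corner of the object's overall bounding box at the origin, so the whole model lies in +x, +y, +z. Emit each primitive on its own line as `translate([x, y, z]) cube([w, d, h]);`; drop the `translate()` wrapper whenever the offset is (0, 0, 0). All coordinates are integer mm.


cube([48, 153, 2067]);
translate([1045, 0, 0]) cube([48, 153, 2067]);
translate([0, 0, 2067]) cube([1093, 153, 104]);


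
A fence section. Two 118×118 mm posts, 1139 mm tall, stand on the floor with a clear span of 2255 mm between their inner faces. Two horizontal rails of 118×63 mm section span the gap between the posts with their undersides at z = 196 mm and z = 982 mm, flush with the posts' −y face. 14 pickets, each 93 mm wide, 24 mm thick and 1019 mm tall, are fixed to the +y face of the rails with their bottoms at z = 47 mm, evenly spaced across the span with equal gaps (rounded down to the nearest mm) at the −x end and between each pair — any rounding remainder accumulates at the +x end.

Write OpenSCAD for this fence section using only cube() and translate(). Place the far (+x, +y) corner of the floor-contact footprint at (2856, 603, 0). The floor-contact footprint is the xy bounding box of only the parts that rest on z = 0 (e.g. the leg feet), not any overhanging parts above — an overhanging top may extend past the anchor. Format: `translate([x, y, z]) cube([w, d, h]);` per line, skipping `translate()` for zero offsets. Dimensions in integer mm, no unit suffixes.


translate([365, 485, 0]) cube([118, 118, 1139]);
translate([2738, 485, 0]) cube([118, 118, 1139]);
translate([483, 485, 196]) cube([2255, 118, 63]);
translate([483, 485, 982]) cube([2255, 118, 63]);
translate([546, 603, 47]) cube([93, 24, 1019]);
translate([702, 603, 47]) cube([93, 24, 1019]);
translate([858, 603, 47]) cube([93, 24, 1019]);
translate([1014, 603, 47]) cube([93, 24, 1019]);
translate([1170, 603, 47]) cube([93, 24, 1019]);
translate([1326, 603, 47]) cube([93, 24, 1019]);
translate([1482, 603, 47]) cube([93, 24, 1019]);
translate([1638, 603, 47]) cube([93, 24, 1019]);
translate([1794, 603, 47]) cube([93, 24, 1019]);
translate([1950, 603, 47]) cube([93, 24, 1019]);
translate([2106, 603, 47]) cube([93, 24, 1019]);
translate([2262, 603, 47]) cube([93, 24, 1019]);
translate([2418, 603, 47]) cube([93, 24, 1019]);
translate([2574, 603, 47]) cube([93, 24, 1019]);


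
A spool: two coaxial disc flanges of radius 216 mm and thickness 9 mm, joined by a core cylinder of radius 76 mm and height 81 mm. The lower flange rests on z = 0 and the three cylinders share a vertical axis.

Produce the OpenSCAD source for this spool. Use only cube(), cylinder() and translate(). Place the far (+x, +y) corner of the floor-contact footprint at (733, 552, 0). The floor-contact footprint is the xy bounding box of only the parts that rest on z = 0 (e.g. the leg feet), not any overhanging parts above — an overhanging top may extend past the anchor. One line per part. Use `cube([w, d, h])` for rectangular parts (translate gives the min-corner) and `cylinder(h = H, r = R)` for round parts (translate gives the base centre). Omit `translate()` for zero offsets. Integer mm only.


translate([517, 336, 0]) cylinder(h = 9, r = 216);
translate([517, 336, 9]) cylinder(h = 81, r = 76);
translate([517, 336, 90]) cylinder(h = 9, r = 216);


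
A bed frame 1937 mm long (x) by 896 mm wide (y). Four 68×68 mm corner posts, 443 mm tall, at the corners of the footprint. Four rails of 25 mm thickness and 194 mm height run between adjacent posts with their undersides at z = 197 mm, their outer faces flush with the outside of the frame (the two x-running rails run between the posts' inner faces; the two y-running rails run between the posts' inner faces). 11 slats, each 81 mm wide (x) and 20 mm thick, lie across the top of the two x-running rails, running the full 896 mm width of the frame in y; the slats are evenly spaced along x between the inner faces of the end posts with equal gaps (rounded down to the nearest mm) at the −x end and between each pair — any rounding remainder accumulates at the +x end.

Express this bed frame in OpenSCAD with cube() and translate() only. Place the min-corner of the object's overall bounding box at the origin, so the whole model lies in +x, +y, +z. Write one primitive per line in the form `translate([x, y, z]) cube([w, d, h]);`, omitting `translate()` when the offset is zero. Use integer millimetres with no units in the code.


cube([68, 68, 443]);
translate([0, 828, 0]) cube([68, 68, 443]);
translate([1869, 0, 0]) cube([68, 68, 443]);
translate([1869, 828, 0]) cube([68, 68, 443]);
translate([68, 0, 197]) cube([1801, 25, 194]);
translate([68, 871, 197]) cube([1801, 25, 194]);
translate([0, 68, 197]) cube([25, 760, 194]);
translate([1912, 68, 197]) cube([25, 760, 194]);
translate([143, 0, 391]) cube([81, 896, 20]);
translate([299, 0, 391]) cube([81, 896, 20]);
translate([455, 0, 391]) cube([81, 896, 20]);
translate([611, 0, 391]) cube([81, 896, 20]);
translate([767, 0, 391]) cube([81, 896, 20]);
translate([923, 0, 391]) cube([81, 896, 20]);
translate([1079, 0, 391]) cube([81, 896, 20]);
translate([1235, 0, 391]) cube([81, 896, 20]);
translate([1391, 0, 391]) cube([81, 896, 20]);
translate([1547, 0, 391]) cube([81, 896, 20]);
translate([1703, 0, 391]) cube([81, 896, 20]);


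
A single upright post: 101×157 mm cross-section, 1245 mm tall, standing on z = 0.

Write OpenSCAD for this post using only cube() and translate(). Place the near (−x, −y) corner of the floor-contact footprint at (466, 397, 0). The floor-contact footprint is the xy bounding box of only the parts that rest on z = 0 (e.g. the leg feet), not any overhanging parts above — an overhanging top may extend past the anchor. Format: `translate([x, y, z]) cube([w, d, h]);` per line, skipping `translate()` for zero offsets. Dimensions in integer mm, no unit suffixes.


translate([466, 397, 0]) cube([101, 157, 1245]);


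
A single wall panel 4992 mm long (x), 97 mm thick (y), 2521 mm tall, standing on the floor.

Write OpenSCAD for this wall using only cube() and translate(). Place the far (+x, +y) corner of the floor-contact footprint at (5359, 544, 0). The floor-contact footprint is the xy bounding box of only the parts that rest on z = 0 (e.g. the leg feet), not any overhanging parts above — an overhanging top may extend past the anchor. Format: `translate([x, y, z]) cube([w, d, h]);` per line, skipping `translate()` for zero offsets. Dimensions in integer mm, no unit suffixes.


translate([367, 447, 0]) cube([4992, 97, 2521]);


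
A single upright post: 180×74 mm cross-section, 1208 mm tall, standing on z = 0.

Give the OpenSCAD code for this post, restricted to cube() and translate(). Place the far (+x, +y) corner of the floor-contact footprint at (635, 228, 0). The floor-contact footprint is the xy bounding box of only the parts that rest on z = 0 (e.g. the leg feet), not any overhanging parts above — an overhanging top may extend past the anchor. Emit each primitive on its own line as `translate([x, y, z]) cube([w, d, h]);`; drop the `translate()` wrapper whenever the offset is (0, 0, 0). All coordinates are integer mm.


translate([455, 154, 0]) cube([180, 74, 1208]);


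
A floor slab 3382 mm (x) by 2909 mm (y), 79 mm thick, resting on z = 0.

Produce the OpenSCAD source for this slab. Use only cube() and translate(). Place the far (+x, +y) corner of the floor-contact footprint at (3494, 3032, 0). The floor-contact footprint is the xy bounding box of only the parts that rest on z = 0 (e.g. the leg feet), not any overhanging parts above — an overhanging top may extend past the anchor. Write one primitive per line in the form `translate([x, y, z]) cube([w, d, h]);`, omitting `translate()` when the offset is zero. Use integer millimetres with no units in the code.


translate([112, 123, 0]) cube([3382, 2909, 79]);


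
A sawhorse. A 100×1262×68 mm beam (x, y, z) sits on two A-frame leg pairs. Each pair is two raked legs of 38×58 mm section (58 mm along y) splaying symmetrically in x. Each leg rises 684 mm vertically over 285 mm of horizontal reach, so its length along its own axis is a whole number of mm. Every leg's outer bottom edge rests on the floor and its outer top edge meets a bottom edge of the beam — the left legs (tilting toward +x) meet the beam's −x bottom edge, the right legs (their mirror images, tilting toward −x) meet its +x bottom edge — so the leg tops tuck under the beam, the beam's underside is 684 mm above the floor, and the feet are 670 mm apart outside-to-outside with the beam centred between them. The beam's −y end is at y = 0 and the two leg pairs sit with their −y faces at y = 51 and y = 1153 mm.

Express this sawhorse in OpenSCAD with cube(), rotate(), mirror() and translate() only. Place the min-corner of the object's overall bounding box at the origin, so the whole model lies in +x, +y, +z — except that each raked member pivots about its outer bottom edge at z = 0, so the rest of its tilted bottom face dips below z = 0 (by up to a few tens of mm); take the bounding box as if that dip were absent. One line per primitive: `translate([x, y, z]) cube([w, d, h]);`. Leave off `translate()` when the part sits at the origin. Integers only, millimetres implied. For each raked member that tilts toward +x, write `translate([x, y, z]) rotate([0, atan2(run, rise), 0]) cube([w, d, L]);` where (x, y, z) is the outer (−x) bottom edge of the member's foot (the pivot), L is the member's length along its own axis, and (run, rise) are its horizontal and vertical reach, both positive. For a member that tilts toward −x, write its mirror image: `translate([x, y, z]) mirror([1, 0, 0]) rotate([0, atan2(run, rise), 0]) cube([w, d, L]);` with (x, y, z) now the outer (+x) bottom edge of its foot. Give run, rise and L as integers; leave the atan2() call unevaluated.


// leg length = √(285² + 684²) = 741
// right-leg outer foot x = 2·285 + 100 = 670
// beam min-corner = (285, 0, 684)
translate([285, 0, 684]) cube([100, 1262, 68]);
translate([0, 51, 0]) rotate([0, atan2(285, 684), 0]) cube([38, 58, 741]);
translate([670, 51, 0]) mirror([1, 0, 0]) rotate([0, atan2(285, 684), 0]) cube([38, 58, 741]);
translate([0, 1153, 0]) rotate([0, atan2(285, 684), 0]) cube([38, 58, 741]);
translate([670, 1153, 0]) mirror([1, 0, 0]) rotate([0, atan2(285, 684), 0]) cube([38, 58, 741]);


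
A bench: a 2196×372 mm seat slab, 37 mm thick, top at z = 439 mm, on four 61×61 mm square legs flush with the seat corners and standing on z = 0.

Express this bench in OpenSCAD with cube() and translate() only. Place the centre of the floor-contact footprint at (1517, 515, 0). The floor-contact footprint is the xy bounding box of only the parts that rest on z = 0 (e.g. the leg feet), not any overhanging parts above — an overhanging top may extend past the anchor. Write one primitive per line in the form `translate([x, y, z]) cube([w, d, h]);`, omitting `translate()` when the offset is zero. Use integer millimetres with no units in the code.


translate([419, 329, 402]) cube([2196, 372, 37]);
translate([419, 329, 0]) cube([61, 61, 402]);
translate([419, 640, 0]) cube([61, 61, 402]);
translate([2554, 329, 0]) cube([61, 61, 402]);
translate([2554, 640, 0]) cube([61, 61, 402]);


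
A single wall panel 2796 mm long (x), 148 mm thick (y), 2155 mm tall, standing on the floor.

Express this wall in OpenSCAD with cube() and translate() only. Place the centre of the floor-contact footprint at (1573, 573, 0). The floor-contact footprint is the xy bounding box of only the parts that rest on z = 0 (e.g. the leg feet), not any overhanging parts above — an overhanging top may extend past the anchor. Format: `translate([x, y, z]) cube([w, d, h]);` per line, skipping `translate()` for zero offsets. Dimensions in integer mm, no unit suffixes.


translate([175, 499, 0]) cube([2796, 148, 2155]);


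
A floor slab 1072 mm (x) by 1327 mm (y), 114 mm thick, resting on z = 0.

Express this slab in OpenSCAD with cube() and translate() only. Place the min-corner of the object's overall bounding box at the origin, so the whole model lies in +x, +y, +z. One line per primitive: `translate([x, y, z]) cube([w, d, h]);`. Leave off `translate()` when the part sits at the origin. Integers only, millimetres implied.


cube([1072, 1327, 114]);


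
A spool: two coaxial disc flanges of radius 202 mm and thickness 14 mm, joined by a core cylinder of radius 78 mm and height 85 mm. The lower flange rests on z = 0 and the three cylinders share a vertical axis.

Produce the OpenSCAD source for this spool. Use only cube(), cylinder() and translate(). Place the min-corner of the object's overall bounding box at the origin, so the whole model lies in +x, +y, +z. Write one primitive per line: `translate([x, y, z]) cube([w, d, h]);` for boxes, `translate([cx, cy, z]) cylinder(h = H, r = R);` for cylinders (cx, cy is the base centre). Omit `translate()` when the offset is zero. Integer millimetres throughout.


translate([202, 202, 0]) cylinder(h = 14, r = 202);
translate([202, 202, 14]) cylinder(h = 85, r = 78);
translate([202, 202, 99]) cylinder(h = 14, r = 202);


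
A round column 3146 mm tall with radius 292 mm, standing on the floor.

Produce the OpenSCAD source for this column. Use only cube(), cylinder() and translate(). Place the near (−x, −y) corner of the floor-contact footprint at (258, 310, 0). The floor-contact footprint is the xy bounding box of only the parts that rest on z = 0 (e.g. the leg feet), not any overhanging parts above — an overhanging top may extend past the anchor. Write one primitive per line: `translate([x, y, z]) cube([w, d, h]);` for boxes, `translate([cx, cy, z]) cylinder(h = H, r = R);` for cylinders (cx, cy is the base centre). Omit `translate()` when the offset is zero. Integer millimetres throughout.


translate([550, 602, 0]) cylinder(h = 3146, r = 292);


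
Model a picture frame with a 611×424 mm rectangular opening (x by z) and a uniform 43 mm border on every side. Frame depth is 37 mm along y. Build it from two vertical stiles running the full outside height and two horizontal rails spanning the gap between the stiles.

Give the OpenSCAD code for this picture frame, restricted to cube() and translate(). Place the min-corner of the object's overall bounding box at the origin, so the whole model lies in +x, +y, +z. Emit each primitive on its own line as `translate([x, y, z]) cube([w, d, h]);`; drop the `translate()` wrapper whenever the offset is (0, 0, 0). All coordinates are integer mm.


cube([43, 37, 510]);
translate([654, 0, 0]) cube([43, 37, 510]);
translate([43, 0, 0]) cube([611, 37, 43]);
translate([43, 0, 467]) cube([611, 37, 43]);


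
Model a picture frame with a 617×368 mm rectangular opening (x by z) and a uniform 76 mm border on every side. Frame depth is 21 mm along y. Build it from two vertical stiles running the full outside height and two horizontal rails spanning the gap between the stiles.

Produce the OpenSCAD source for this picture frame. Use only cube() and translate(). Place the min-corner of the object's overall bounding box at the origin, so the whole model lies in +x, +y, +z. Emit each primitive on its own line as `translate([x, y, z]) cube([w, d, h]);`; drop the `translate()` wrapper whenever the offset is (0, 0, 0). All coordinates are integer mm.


cube([76, 21, 520]);
translate([693, 0, 0]) cube([76, 21, 520]);
translate([76, 0, 0]) cube([617, 21, 76]);
translate([76, 0, 444]) cube([617, 21, 76]);


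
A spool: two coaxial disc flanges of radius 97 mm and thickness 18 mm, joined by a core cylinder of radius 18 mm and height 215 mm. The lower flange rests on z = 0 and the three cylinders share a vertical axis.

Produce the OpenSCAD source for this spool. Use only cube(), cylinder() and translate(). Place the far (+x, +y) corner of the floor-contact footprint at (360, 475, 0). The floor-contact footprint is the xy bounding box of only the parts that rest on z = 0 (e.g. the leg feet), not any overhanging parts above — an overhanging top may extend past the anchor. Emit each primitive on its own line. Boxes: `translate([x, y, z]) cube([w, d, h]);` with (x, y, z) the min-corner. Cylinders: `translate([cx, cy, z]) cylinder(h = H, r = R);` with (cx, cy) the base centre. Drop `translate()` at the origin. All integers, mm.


translate([263, 378, 0]) cylinder(h = 18, r = 97);
translate([263, 378, 18]) cylinder(h = 215, r = 18);
translate([263, 378, 233]) cylinder(h = 18, r = 97);


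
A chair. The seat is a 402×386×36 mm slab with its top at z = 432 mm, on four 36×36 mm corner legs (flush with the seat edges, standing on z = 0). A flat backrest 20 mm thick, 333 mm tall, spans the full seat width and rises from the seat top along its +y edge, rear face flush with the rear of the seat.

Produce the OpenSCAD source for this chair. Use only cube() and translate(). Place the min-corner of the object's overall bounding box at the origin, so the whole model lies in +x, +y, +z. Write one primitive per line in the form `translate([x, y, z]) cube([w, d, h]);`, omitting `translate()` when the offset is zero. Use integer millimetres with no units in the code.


translate([0, 0, 396]) cube([402, 386, 36]);
cube([36, 36, 396]);
translate([366, 0, 0]) cube([36, 36, 396]);
translate([0, 350, 0]) cube([36, 36, 396]);
translate([366, 350, 0]) cube([36, 36, 396]);
translate([0, 366, 432]) cube([402, 20, 333]);


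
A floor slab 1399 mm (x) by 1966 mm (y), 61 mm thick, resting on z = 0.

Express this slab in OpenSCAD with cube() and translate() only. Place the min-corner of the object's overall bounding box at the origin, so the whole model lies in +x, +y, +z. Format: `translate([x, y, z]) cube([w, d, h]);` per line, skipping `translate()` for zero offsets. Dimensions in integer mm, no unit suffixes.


cube([1399, 1966, 61]);


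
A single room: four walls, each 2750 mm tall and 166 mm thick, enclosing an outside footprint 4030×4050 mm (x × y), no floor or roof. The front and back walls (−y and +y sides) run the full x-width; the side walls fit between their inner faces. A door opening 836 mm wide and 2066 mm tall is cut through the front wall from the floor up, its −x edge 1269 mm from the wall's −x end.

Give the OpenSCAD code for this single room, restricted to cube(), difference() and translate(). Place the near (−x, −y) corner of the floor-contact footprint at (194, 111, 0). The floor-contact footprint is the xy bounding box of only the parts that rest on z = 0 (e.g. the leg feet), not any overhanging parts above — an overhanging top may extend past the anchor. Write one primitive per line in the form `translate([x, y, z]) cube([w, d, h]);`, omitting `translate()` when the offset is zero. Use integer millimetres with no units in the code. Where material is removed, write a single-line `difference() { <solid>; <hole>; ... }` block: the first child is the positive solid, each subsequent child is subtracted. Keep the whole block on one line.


difference() { translate([194, 111, 0]) cube([4030, 166, 2750]); translate([1463, 111, 0]) cube([836, 166, 2066]); }
translate([194, 3995, 0]) cube([4030, 166, 2750]);
translate([194, 277, 0]) cube([166, 3718, 2750]);
translate([4058, 277, 0]) cube([166, 3718, 2750]);


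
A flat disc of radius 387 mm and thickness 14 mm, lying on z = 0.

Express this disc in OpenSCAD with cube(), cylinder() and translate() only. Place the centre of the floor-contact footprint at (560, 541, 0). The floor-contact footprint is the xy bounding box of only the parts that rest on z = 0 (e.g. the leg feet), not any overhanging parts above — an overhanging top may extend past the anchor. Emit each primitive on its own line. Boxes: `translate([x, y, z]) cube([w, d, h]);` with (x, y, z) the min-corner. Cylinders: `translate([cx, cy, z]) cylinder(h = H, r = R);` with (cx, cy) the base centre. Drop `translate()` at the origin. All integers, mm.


translate([560, 541, 0]) cylinder(h = 14, r = 387);


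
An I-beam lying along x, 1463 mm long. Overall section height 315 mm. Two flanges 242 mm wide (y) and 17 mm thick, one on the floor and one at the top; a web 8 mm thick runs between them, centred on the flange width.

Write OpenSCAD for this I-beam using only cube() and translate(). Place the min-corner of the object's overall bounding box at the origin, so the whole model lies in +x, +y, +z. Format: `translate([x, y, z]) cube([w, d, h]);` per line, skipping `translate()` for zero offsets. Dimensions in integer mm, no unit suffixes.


cube([1463, 242, 17]);
translate([0, 117, 17]) cube([1463, 8, 281]);
translate([0, 0, 298]) cube([1463, 242, 17]);


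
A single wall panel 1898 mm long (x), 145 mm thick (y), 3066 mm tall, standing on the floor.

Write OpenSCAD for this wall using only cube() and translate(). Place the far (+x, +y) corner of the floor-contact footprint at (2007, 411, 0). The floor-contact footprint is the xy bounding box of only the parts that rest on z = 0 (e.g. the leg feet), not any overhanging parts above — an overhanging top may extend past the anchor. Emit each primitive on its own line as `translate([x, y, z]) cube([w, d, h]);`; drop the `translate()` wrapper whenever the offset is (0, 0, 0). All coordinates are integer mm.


translate([109, 266, 0]) cube([1898, 145, 3066]);


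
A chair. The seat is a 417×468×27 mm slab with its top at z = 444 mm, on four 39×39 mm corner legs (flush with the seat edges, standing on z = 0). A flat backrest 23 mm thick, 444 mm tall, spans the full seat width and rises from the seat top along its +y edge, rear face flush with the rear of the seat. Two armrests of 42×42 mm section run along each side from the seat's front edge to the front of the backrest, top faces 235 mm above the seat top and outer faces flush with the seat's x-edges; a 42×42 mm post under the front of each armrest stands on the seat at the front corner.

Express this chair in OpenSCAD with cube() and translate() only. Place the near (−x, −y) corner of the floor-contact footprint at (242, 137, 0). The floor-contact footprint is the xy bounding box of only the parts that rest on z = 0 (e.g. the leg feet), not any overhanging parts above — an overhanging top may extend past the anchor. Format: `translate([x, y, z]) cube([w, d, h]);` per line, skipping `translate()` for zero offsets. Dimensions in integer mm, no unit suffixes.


translate([242, 137, 417]) cube([417, 468, 27]);
translate([242, 137, 0]) cube([39, 39, 417]);
translate([620, 137, 0]) cube([39, 39, 417]);
translate([242, 566, 0]) cube([39, 39, 417]);
translate([620, 566, 0]) cube([39, 39, 417]);
translate([242, 582, 444]) cube([417, 23, 444]);
translate([242, 137, 637]) cube([42, 445, 42]);
translate([617, 137, 637]) cube([42, 445, 42]);
translate([242, 137, 444]) cube([42, 42, 193]);
translate([617, 137, 444]) cube([42, 42, 193]);


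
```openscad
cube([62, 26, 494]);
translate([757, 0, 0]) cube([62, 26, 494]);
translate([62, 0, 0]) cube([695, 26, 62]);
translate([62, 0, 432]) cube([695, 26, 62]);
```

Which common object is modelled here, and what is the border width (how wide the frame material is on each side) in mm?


A picture frame. The border width is 62 mm.

Four thin pieces enclosing a rectangular opening — a picture frame. The two full-height stiles are 494 mm tall; the top rail sits at z = 432 and is 62 mm tall, so the border above the opening is 494 − 432 = 62 mm, matching the stile x-width.


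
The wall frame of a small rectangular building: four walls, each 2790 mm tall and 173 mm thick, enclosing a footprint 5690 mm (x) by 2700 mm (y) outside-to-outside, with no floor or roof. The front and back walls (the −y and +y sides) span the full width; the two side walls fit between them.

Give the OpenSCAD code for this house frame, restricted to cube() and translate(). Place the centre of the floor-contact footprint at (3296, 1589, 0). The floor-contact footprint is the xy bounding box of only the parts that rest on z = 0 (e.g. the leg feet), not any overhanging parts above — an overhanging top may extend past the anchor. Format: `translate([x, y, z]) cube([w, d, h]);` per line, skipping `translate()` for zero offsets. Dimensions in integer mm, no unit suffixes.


translate([451, 239, 0]) cube([5690, 173, 2790]);
translate([451, 2766, 0]) cube([5690, 173, 2790]);
translate([451, 412, 0]) cube([173, 2354, 2790]);
translate([5968, 412, 0]) cube([173, 2354, 2790]);


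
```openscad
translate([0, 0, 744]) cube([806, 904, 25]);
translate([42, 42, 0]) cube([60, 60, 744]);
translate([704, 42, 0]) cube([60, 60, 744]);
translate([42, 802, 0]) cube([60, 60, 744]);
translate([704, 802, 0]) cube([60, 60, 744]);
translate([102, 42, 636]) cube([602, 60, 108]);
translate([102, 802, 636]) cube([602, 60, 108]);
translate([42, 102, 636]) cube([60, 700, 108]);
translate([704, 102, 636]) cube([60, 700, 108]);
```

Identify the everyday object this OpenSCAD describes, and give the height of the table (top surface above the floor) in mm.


A table. The table height is 769 mm.

A 806×904×25 slab sits at z = 744 on four 60 mm square posts — a table. The top surface is at 744 + 25 = 769 mm.


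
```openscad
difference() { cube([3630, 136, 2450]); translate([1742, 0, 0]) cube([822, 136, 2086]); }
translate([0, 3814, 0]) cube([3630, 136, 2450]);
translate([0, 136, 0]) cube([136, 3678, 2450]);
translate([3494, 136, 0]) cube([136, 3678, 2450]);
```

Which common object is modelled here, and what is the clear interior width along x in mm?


A single room. The interior width is 3358 mm.

Four walls enclosing a rectangle with a door in the front wall — a room. Outside width 3630 minus two 136 mm walls gives 3358 mm.


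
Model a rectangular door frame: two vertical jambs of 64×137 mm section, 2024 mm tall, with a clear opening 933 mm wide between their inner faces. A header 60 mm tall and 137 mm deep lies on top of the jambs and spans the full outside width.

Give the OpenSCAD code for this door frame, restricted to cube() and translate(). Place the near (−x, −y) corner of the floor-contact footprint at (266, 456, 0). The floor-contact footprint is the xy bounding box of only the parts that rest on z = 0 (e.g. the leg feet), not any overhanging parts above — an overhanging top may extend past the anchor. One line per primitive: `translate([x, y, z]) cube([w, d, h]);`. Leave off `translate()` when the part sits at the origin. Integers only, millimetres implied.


translate([266, 456, 0]) cube([64, 137, 2024]);
translate([1263, 456, 0]) cube([64, 137, 2024]);
translate([266, 456, 2024]) cube([1061, 137, 60]);


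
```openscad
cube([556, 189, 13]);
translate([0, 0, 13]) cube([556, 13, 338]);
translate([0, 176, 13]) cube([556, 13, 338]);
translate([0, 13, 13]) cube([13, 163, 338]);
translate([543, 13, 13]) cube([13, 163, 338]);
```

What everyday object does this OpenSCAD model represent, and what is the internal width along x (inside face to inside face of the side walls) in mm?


An open box. The internal width is 530 mm.

A 556×189 base slab with four walls standing on it — an open box. The base is 556 mm wide and the walls are 13 mm thick, so the internal width is 556 − 2 × 13 = 530 mm.


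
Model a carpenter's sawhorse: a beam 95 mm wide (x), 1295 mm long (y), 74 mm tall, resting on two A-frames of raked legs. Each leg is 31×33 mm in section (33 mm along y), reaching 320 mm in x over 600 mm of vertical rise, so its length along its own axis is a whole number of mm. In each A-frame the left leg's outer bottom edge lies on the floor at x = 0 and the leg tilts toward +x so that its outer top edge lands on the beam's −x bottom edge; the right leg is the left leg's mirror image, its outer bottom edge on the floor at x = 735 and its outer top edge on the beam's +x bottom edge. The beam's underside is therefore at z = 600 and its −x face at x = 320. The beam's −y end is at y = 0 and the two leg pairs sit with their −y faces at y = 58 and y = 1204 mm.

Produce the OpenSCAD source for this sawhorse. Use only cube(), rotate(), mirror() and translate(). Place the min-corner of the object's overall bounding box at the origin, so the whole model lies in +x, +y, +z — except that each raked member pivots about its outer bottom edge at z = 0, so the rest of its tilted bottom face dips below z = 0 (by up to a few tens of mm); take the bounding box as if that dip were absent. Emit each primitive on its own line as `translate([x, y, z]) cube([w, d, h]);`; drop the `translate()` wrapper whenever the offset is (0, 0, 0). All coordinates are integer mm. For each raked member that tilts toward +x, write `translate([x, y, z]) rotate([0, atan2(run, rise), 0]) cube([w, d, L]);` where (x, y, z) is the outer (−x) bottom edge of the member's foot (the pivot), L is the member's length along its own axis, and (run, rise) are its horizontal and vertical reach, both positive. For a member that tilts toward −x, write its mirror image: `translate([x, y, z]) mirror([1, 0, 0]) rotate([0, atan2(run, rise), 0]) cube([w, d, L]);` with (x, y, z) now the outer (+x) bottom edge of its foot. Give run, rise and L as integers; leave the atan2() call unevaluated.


translate([320, 0, 600]) cube([95, 1295, 74]);
translate([0, 58, 0]) rotate([0, atan2(320, 600), 0]) cube([31, 33, 680]);
translate([735, 58, 0]) mirror([1, 0, 0]) rotate([0, atan2(320, 600), 0]) cube([31, 33, 680]);
translate([0, 1204, 0]) rotate([0, atan2(320, 600), 0]) cube([31, 33, 680]);
translate([735, 1204, 0]) mirror([1, 0, 0]) rotate([0, atan2(320, 600), 0]) cube([31, 33, 680]);


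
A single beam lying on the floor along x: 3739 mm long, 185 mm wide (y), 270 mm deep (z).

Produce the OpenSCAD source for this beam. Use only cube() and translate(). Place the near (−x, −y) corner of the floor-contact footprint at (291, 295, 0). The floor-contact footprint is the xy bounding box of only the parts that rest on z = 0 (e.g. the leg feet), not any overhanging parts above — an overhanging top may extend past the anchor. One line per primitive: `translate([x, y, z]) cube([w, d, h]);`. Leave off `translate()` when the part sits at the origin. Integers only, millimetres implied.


translate([291, 295, 0]) cube([3739, 185, 270]);


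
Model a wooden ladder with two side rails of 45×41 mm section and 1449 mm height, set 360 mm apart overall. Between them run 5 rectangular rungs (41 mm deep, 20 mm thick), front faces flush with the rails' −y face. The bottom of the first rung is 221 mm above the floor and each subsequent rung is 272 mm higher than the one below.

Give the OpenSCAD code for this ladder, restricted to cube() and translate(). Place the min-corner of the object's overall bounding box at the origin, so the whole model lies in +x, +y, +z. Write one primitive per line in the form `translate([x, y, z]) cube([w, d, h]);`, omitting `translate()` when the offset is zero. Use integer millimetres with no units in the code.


cube([45, 41, 1449]);
translate([315, 0, 0]) cube([45, 41, 1449]);
translate([45, 0, 221]) cube([270, 41, 20]);
translate([45, 0, 493]) cube([270, 41, 20]);
translate([45, 0, 765]) cube([270, 41, 20]);
translate([45, 0, 1037]) cube([270, 41, 20]);
translate([45, 0, 1309]) cube([270, 41, 20]);


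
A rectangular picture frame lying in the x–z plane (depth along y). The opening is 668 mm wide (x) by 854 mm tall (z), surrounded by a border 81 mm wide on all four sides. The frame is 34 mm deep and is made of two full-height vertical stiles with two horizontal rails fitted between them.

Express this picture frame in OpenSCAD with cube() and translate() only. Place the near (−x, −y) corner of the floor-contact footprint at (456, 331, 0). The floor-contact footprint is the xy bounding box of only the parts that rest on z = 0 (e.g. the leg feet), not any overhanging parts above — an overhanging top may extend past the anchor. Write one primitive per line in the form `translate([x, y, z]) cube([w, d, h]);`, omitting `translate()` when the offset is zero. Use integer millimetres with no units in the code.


translate([456, 331, 0]) cube([81, 34, 1016]);
translate([1205, 331, 0]) cube([81, 34, 1016]);
translate([537, 331, 0]) cube([668, 34, 81]);
translate([537, 331, 935]) cube([668, 34, 81]);


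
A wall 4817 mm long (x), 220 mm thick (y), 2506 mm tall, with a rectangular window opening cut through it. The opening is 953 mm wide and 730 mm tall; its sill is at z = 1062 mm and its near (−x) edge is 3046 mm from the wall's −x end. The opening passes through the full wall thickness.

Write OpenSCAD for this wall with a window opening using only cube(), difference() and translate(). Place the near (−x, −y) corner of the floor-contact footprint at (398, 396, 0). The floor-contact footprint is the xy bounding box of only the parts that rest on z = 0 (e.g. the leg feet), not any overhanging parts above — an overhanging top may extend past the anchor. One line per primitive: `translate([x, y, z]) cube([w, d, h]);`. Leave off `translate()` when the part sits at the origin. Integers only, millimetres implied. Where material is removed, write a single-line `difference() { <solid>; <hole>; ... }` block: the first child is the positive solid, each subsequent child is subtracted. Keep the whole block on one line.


difference() { translate([398, 396, 0]) cube([4817, 220, 2506]); translate([3444, 396, 1062]) cube([953, 220, 730]); }


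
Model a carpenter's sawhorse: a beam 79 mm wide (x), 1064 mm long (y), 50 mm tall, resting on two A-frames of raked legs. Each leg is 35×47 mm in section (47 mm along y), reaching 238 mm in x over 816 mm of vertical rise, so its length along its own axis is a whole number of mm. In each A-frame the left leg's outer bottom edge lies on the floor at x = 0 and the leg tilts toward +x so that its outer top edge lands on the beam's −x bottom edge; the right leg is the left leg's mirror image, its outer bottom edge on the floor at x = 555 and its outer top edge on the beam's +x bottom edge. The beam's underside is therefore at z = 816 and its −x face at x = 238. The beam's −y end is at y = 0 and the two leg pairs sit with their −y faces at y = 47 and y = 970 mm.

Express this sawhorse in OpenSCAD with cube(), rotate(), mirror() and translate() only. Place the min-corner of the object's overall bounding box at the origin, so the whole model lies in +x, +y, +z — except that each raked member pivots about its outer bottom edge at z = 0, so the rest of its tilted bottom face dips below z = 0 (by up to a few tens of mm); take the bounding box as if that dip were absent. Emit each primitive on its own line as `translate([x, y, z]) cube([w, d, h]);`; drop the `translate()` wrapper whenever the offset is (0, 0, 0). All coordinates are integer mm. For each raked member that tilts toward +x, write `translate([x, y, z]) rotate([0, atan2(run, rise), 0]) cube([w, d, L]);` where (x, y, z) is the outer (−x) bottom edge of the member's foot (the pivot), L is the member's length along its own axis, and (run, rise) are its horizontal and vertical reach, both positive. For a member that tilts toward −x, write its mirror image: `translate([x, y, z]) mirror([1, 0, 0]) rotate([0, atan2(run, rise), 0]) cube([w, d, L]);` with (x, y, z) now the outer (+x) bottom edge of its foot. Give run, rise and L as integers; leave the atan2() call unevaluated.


// leg length = √(238² + 816²) = 850
// right-leg outer foot x = 2·238 + 79 = 555
// beam min-corner = (238, 0, 816)
translate([238, 0, 816]) cube([79, 1064, 50]);
translate([0, 47, 0]) rotate([0, atan2(238, 816), 0]) cube([35, 47, 850]);
translate([555, 47, 0]) mirror([1, 0, 0]) rotate([0, atan2(238, 816), 0]) cube([35, 47, 850]);
translate([0, 970, 0]) rotate([0, atan2(238, 816), 0]) cube([35, 47, 850]);
translate([555, 970, 0]) mirror([1, 0, 0]) rotate([0, atan2(238, 816), 0]) cube([35, 47, 850]);


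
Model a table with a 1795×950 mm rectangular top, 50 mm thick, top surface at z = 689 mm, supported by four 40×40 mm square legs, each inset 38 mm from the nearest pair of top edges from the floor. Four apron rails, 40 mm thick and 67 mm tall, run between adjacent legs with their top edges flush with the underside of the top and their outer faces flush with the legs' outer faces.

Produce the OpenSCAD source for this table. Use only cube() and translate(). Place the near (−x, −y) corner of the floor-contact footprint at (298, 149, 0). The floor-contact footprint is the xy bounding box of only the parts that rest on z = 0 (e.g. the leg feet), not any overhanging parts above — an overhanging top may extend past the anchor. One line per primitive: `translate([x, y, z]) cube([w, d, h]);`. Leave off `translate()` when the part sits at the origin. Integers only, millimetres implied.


translate([260, 111, 639]) cube([1795, 950, 50]);
translate([298, 149, 0]) cube([40, 40, 639]);
translate([1977, 149, 0]) cube([40, 40, 639]);
translate([298, 983, 0]) cube([40, 40, 639]);
translate([1977, 983, 0]) cube([40, 40, 639]);
translate([338, 149, 572]) cube([1639, 40, 67]);
translate([338, 983, 572]) cube([1639, 40, 67]);
translate([298, 189, 572]) cube([40, 794, 67]);
translate([1977, 189, 572]) cube([40, 794, 67]);
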